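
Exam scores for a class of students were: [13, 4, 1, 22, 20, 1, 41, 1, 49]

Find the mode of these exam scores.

1

Step 1: Count the frequency of each value:
  1: appears 3 time(s)
  4: appears 1 time(s)
  13: appears 1 time(s)
  20: appears 1 time(s)
  22: appears 1 time(s)
  41: appears 1 time(s)
  49: appears 1 time(s)
Step 2: The value 1 appears most frequently (3 times).
Step 3: Mode = 1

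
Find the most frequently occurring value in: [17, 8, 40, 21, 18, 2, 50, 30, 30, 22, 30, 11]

30

Step 1: Count the frequency of each value:
  2: appears 1 time(s)
  8: appears 1 time(s)
  11: appears 1 time(s)
  17: appears 1 time(s)
  18: appears 1 time(s)
  21: appears 1 time(s)
  22: appears 1 time(s)
  30: appears 3 time(s)
  40: appears 1 time(s)
  50: appears 1 time(s)
Step 2: The value 30 appears most frequently (3 times).
Step 3: Mode = 30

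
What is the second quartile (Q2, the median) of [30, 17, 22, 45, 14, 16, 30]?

22

Step 1: Sort the data: [14, 16, 17, 22, 30, 30, 45]
Step 2: n = 7
Step 3: Q2 is the median. Since n is odd, it is the middle value at position 4: 22
Step 4: Q2 = 22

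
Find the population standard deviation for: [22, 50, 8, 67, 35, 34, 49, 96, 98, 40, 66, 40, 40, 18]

25.6643

Step 1: Compute the mean: 47.3571
Step 2: Sum of squared deviations from the mean: 9221.2143
Step 3: Population variance = 9221.2143 / 14 = 658.6582
Step 4: Standard deviation = sqrt(658.6582) = 25.6643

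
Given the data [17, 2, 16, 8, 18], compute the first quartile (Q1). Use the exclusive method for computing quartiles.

5

Step 1: Sort the data: [2, 8, 16, 17, 18]
Step 2: n = 5
Step 3: Using the exclusive quartile method:
  Q1 = 5
  Q2 (median) = 16
  Q3 = 17.5
  IQR = Q3 - Q1 = 17.5 - 5 = 12.5
Step 4: Q1 = 5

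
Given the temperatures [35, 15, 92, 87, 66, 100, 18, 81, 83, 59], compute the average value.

63.6

Step 1: Sum all values: 35 + 15 + 92 + 87 + 66 + 100 + 18 + 81 + 83 + 59 = 636
Step 2: Count the number of values: n = 10
Step 3: Mean = sum / n = 636 / 10 = 63.6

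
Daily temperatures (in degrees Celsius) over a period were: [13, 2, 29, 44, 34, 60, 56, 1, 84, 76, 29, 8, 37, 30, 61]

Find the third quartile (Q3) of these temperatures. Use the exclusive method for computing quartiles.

60

Step 1: Sort the data: [1, 2, 8, 13, 29, 29, 30, 34, 37, 44, 56, 60, 61, 76, 84]
Step 2: n = 15
Step 3: Using the exclusive quartile method:
  Q1 = 13
  Q2 (median) = 34
  Q3 = 60
  IQR = Q3 - Q1 = 60 - 13 = 47
Step 4: Q3 = 60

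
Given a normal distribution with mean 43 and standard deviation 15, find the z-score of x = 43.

0

Step 1: Recall the z-score formula: z = (x - mu) / sigma
Step 2: Substitute values: z = (43 - 43) / 15
Step 3: z = 0 / 15 = 0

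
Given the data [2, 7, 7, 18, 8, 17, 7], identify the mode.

7

Step 1: Count the frequency of each value:
  2: appears 1 time(s)
  7: appears 3 time(s)
  8: appears 1 time(s)
  17: appears 1 time(s)
  18: appears 1 time(s)
Step 2: The value 7 appears most frequently (3 times).
Step 3: Mode = 7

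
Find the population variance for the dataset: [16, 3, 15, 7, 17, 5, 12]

27.6327

Step 1: Compute the mean: (16 + 3 + 15 + 7 + 17 + 5 + 12) / 7 = 10.7143
Step 2: Compute squared deviations from the mean:
  (16 - 10.7143)^2 = 27.9388
  (3 - 10.7143)^2 = 59.5102
  (15 - 10.7143)^2 = 18.3673
  (7 - 10.7143)^2 = 13.7959
  (17 - 10.7143)^2 = 39.5102
  (5 - 10.7143)^2 = 32.6531
  (12 - 10.7143)^2 = 1.6531
Step 3: Sum of squared deviations = 193.4286
Step 4: Population variance = 193.4286 / 7 = 27.6327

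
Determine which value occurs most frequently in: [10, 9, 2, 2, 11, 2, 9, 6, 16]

2

Step 1: Count the frequency of each value:
  2: appears 3 time(s)
  6: appears 1 time(s)
  9: appears 2 time(s)
  10: appears 1 time(s)
  11: appears 1 time(s)
  16: appears 1 time(s)
Step 2: The value 2 appears most frequently (3 times).
Step 3: Mode = 2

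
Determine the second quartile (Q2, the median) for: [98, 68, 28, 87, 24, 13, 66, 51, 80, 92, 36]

66

Step 1: Sort the data: [13, 24, 28, 36, 51, 66, 68, 80, 87, 92, 98]
Step 2: n = 11
Step 3: Q2 is the median. Since n is odd, it is the middle value at position 6: 66
Step 4: Q2 = 66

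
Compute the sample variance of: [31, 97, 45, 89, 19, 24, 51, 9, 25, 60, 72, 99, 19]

999.859

Step 1: Compute the mean: (31 + 97 + 45 + 89 + 19 + 24 + 51 + 9 + 25 + 60 + 72 + 99 + 19) / 13 = 49.2308
Step 2: Compute squared deviations from the mean:
  (31 - 49.2308)^2 = 332.3609
  (97 - 49.2308)^2 = 2281.8994
  (45 - 49.2308)^2 = 17.8994
  (89 - 49.2308)^2 = 1581.5917
  (19 - 49.2308)^2 = 913.8994
  (24 - 49.2308)^2 = 636.5917
  (51 - 49.2308)^2 = 3.1302
  (9 - 49.2308)^2 = 1618.5148
  (25 - 49.2308)^2 = 587.1302
  (60 - 49.2308)^2 = 115.9763
  (72 - 49.2308)^2 = 518.4379
  (99 - 49.2308)^2 = 2476.9763
  (19 - 49.2308)^2 = 913.8994
Step 3: Sum of squared deviations = 11998.3077
Step 4: Sample variance = 11998.3077 / 12 = 999.859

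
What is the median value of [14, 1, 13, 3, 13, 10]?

11.5

Step 1: Sort the data in ascending order: [1, 3, 10, 13, 13, 14]
Step 2: The number of values is n = 6.
Step 3: Since n is even, the median is the average of positions 3 and 4:
  Median = (10 + 13) / 2 = 11.5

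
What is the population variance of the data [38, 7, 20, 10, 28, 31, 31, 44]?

146.8594

Step 1: Compute the mean: (38 + 7 + 20 + 10 + 28 + 31 + 31 + 44) / 8 = 26.125
Step 2: Compute squared deviations from the mean:
  (38 - 26.125)^2 = 141.0156
  (7 - 26.125)^2 = 365.7656
  (20 - 26.125)^2 = 37.5156
  (10 - 26.125)^2 = 260.0156
  (28 - 26.125)^2 = 3.5156
  (31 - 26.125)^2 = 23.7656
  (31 - 26.125)^2 = 23.7656
  (44 - 26.125)^2 = 319.5156
Step 3: Sum of squared deviations = 1174.875
Step 4: Population variance = 1174.875 / 8 = 146.8594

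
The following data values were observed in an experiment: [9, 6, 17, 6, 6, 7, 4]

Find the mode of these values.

6

Step 1: Count the frequency of each value:
  4: appears 1 time(s)
  6: appears 3 time(s)
  7: appears 1 time(s)
  9: appears 1 time(s)
  17: appears 1 time(s)
Step 2: The value 6 appears most frequently (3 times).
Step 3: Mode = 6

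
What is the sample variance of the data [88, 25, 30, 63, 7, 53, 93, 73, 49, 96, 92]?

946.7636

Step 1: Compute the mean: (88 + 25 + 30 + 63 + 7 + 53 + 93 + 73 + 49 + 96 + 92) / 11 = 60.8182
Step 2: Compute squared deviations from the mean:
  (88 - 60.8182)^2 = 738.8512
  (25 - 60.8182)^2 = 1282.9421
  (30 - 60.8182)^2 = 949.7603
  (63 - 60.8182)^2 = 4.7603
  (7 - 60.8182)^2 = 2896.3967
  (53 - 60.8182)^2 = 61.124
  (93 - 60.8182)^2 = 1035.6694
  (73 - 60.8182)^2 = 148.3967
  (49 - 60.8182)^2 = 139.6694
  (96 - 60.8182)^2 = 1237.7603
  (92 - 60.8182)^2 = 972.3058
Step 3: Sum of squared deviations = 9467.6364
Step 4: Sample variance = 9467.6364 / 10 = 946.7636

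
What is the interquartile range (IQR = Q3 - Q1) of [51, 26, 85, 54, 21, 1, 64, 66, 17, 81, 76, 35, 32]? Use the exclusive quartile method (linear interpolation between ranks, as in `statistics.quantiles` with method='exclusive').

47.5

Step 1: Sort the data: [1, 17, 21, 26, 32, 35, 51, 54, 64, 66, 76, 81, 85]
Step 2: n = 13
Step 3: Using the exclusive quartile method:
  Q1 = 23.5
  Q2 (median) = 51
  Q3 = 71
  IQR = Q3 - Q1 = 71 - 23.5 = 47.5
Step 4: IQR = 47.5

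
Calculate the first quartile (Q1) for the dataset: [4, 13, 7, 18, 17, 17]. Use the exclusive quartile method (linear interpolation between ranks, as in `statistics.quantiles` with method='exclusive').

6.25

Step 1: Sort the data: [4, 7, 13, 17, 17, 18]
Step 2: n = 6
Step 3: Using the exclusive quartile method:
  Q1 = 6.25
  Q2 (median) = 15
  Q3 = 17.25
  IQR = Q3 - Q1 = 17.25 - 6.25 = 11
Step 4: Q1 = 6.25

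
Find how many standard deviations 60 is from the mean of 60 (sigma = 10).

0

Step 1: Recall the z-score formula: z = (x - mu) / sigma
Step 2: Substitute values: z = (60 - 60) / 10
Step 3: z = 0 / 10 = 0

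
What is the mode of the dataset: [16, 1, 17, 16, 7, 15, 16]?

16

Step 1: Count the frequency of each value:
  1: appears 1 time(s)
  7: appears 1 time(s)
  15: appears 1 time(s)
  16: appears 3 time(s)
  17: appears 1 time(s)
Step 2: The value 16 appears most frequently (3 times).
Step 3: Mode = 16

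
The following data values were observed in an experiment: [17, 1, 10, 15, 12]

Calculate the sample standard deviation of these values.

6.2048

Step 1: Compute the mean: 11
Step 2: Sum of squared deviations from the mean: 154
Step 3: Sample variance = 154 / 4 = 38.5
Step 4: Standard deviation = sqrt(38.5) = 6.2048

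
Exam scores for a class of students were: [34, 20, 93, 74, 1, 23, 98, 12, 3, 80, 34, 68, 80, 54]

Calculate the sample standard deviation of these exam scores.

33.9861

Step 1: Compute the mean: 48.1429
Step 2: Sum of squared deviations from the mean: 15015.7143
Step 3: Sample variance = 15015.7143 / 13 = 1155.0549
Step 4: Standard deviation = sqrt(1155.0549) = 33.9861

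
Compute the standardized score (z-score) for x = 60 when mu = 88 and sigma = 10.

-2.8

Step 1: Recall the z-score formula: z = (x - mu) / sigma
Step 2: Substitute values: z = (60 - 88) / 10
Step 3: z = -28 / 10 = -2.8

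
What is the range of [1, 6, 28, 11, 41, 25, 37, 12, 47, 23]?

46

Step 1: Identify the maximum value: max = 47
Step 2: Identify the minimum value: min = 1
Step 3: Range = max - min = 47 - 1 = 46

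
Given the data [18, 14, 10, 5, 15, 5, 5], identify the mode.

5

Step 1: Count the frequency of each value:
  5: appears 3 time(s)
  10: appears 1 time(s)
  14: appears 1 time(s)
  15: appears 1 time(s)
  18: appears 1 time(s)
Step 2: The value 5 appears most frequently (3 times).
Step 3: Mode = 5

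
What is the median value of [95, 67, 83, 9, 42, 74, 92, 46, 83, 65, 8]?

67

Step 1: Sort the data in ascending order: [8, 9, 42, 46, 65, 67, 74, 83, 83, 92, 95]
Step 2: The number of values is n = 11.
Step 3: Since n is odd, the median is the middle value at position 6: 67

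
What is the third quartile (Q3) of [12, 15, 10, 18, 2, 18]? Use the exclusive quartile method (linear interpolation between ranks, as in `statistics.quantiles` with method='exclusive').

18

Step 1: Sort the data: [2, 10, 12, 15, 18, 18]
Step 2: n = 6
Step 3: Using the exclusive quartile method:
  Q1 = 8
  Q2 (median) = 13.5
  Q3 = 18
  IQR = Q3 - Q1 = 18 - 8 = 10
Step 4: Q3 = 18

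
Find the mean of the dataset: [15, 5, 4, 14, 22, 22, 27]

15.5714

Step 1: Sum all values: 15 + 5 + 4 + 14 + 22 + 22 + 27 = 109
Step 2: Count the number of values: n = 7
Step 3: Mean = sum / n = 109 / 7 = 15.5714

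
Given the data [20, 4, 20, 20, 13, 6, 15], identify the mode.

20

Step 1: Count the frequency of each value:
  4: appears 1 time(s)
  6: appears 1 time(s)
  13: appears 1 time(s)
  15: appears 1 time(s)
  20: appears 3 time(s)
Step 2: The value 20 appears most frequently (3 times).
Step 3: Mode = 20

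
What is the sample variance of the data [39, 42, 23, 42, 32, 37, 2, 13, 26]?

192.2778

Step 1: Compute the mean: (39 + 42 + 23 + 42 + 32 + 37 + 2 + 13 + 26) / 9 = 28.4444
Step 2: Compute squared deviations from the mean:
  (39 - 28.4444)^2 = 111.4198
  (42 - 28.4444)^2 = 183.7531
  (23 - 28.4444)^2 = 29.642
  (42 - 28.4444)^2 = 183.7531
  (32 - 28.4444)^2 = 12.642
  (37 - 28.4444)^2 = 73.1975
  (2 - 28.4444)^2 = 699.3086
  (13 - 28.4444)^2 = 238.5309
  (26 - 28.4444)^2 = 5.9753
Step 3: Sum of squared deviations = 1538.2222
Step 4: Sample variance = 1538.2222 / 8 = 192.2778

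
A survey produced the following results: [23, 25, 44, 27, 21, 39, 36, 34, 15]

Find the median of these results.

27

Step 1: Sort the data in ascending order: [15, 21, 23, 25, 27, 34, 36, 39, 44]
Step 2: The number of values is n = 9.
Step 3: Since n is odd, the median is the middle value at position 5: 27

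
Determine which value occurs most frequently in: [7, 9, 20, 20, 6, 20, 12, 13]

20

Step 1: Count the frequency of each value:
  6: appears 1 time(s)
  7: appears 1 time(s)
  9: appears 1 time(s)
  12: appears 1 time(s)
  13: appears 1 time(s)
  20: appears 3 time(s)
Step 2: The value 20 appears most frequently (3 times).
Step 3: Mode = 20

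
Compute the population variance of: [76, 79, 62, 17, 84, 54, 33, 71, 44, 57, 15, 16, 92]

668.4379

Step 1: Compute the mean: (76 + 79 + 62 + 17 + 84 + 54 + 33 + 71 + 44 + 57 + 15 + 16 + 92) / 13 = 53.8462
Step 2: Compute squared deviations from the mean:
  (76 - 53.8462)^2 = 490.7929
  (79 - 53.8462)^2 = 632.716
  (62 - 53.8462)^2 = 66.4852
  (17 - 53.8462)^2 = 1357.6391
  (84 - 53.8462)^2 = 909.2544
  (54 - 53.8462)^2 = 0.0237
  (33 - 53.8462)^2 = 434.5621
  (71 - 53.8462)^2 = 294.2544
  (44 - 53.8462)^2 = 96.9467
  (57 - 53.8462)^2 = 9.9467
  (15 - 53.8462)^2 = 1509.0237
  (16 - 53.8462)^2 = 1432.3314
  (92 - 53.8462)^2 = 1455.716
Step 3: Sum of squared deviations = 8689.6923
Step 4: Population variance = 8689.6923 / 13 = 668.4379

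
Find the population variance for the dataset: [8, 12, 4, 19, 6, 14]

25.9167

Step 1: Compute the mean: (8 + 12 + 4 + 19 + 6 + 14) / 6 = 10.5
Step 2: Compute squared deviations from the mean:
  (8 - 10.5)^2 = 6.25
  (12 - 10.5)^2 = 2.25
  (4 - 10.5)^2 = 42.25
  (19 - 10.5)^2 = 72.25
  (6 - 10.5)^2 = 20.25
  (14 - 10.5)^2 = 12.25
Step 3: Sum of squared deviations = 155.5
Step 4: Population variance = 155.5 / 6 = 25.9167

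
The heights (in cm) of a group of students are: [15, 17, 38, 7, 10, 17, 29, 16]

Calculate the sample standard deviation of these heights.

10.1269

Step 1: Compute the mean: 18.625
Step 2: Sum of squared deviations from the mean: 717.875
Step 3: Sample variance = 717.875 / 7 = 102.5536
Step 4: Standard deviation = sqrt(102.5536) = 10.1269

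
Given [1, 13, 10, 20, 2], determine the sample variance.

62.7

Step 1: Compute the mean: (1 + 13 + 10 + 20 + 2) / 5 = 9.2
Step 2: Compute squared deviations from the mean:
  (1 - 9.2)^2 = 67.24
  (13 - 9.2)^2 = 14.44
  (10 - 9.2)^2 = 0.64
  (20 - 9.2)^2 = 116.64
  (2 - 9.2)^2 = 51.84
Step 3: Sum of squared deviations = 250.8
Step 4: Sample variance = 250.8 / 4 = 62.7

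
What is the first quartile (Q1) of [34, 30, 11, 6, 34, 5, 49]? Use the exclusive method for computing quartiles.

6

Step 1: Sort the data: [5, 6, 11, 30, 34, 34, 49]
Step 2: n = 7
Step 3: Using the exclusive quartile method:
  Q1 = 6
  Q2 (median) = 30
  Q3 = 34
  IQR = Q3 - Q1 = 34 - 6 = 28
Step 4: Q1 = 6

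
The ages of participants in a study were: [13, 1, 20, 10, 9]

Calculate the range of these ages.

19

Step 1: Identify the maximum value: max = 20
Step 2: Identify the minimum value: min = 1
Step 3: Range = max - min = 20 - 1 = 19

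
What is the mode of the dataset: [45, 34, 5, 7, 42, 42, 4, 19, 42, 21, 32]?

42

Step 1: Count the frequency of each value:
  4: appears 1 time(s)
  5: appears 1 time(s)
  7: appears 1 time(s)
  19: appears 1 time(s)
  21: appears 1 time(s)
  32: appears 1 time(s)
  34: appears 1 time(s)
  42: appears 3 time(s)
  45: appears 1 time(s)
Step 2: The value 42 appears most frequently (3 times).
Step 3: Mode = 42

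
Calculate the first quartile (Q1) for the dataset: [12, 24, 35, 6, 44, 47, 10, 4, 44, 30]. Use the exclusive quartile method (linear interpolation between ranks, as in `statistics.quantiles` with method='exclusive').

9

Step 1: Sort the data: [4, 6, 10, 12, 24, 30, 35, 44, 44, 47]
Step 2: n = 10
Step 3: Using the exclusive quartile method:
  Q1 = 9
  Q2 (median) = 27
  Q3 = 44
  IQR = Q3 - Q1 = 44 - 9 = 35
Step 4: Q1 = 9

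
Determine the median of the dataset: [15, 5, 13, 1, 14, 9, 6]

9

Step 1: Sort the data in ascending order: [1, 5, 6, 9, 13, 14, 15]
Step 2: The number of values is n = 7.
Step 3: Since n is odd, the median is the middle value at position 4: 9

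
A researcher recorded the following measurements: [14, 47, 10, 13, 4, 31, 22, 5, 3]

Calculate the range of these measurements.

44

Step 1: Identify the maximum value: max = 47
Step 2: Identify the minimum value: min = 3
Step 3: Range = max - min = 47 - 3 = 44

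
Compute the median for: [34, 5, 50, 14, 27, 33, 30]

30

Step 1: Sort the data in ascending order: [5, 14, 27, 30, 33, 34, 50]
Step 2: The number of values is n = 7.
Step 3: Since n is odd, the median is the middle value at position 4: 30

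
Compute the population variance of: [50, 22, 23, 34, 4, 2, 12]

249.4286

Step 1: Compute the mean: (50 + 22 + 23 + 34 + 4 + 2 + 12) / 7 = 21
Step 2: Compute squared deviations from the mean:
  (50 - 21)^2 = 841
  (22 - 21)^2 = 1
  (23 - 21)^2 = 4
  (34 - 21)^2 = 169
  (4 - 21)^2 = 289
  (2 - 21)^2 = 361
  (12 - 21)^2 = 81
Step 3: Sum of squared deviations = 1746
Step 4: Population variance = 1746 / 7 = 249.4286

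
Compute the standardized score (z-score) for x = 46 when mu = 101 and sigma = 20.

-2.75

Step 1: Recall the z-score formula: z = (x - mu) / sigma
Step 2: Substitute values: z = (46 - 101) / 20
Step 3: z = -55 / 20 = -2.75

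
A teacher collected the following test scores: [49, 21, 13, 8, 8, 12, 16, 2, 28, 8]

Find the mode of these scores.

8

Step 1: Count the frequency of each value:
  2: appears 1 time(s)
  8: appears 3 time(s)
  12: appears 1 time(s)
  13: appears 1 time(s)
  16: appears 1 time(s)
  21: appears 1 time(s)
  28: appears 1 time(s)
  49: appears 1 time(s)
Step 2: The value 8 appears most frequently (3 times).
Step 3: Mode = 8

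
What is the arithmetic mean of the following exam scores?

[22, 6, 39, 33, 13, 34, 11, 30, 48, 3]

23.9

Step 1: Sum all values: 22 + 6 + 39 + 33 + 13 + 34 + 11 + 30 + 48 + 3 = 239
Step 2: Count the number of values: n = 10
Step 3: Mean = sum / n = 239 / 10 = 23.9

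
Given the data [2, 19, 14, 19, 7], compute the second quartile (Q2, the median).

14

Step 1: Sort the data: [2, 7, 14, 19, 19]
Step 2: n = 5
Step 3: Q2 is the median. Since n is odd, it is the middle value at position 3: 14
Step 4: Q2 = 14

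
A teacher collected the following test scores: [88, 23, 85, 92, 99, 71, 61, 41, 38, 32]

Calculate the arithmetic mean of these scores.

63

Step 1: Sum all values: 88 + 23 + 85 + 92 + 99 + 71 + 61 + 41 + 38 + 32 = 630
Step 2: Count the number of values: n = 10
Step 3: Mean = sum / n = 630 / 10 = 63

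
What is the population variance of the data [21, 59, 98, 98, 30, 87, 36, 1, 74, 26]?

1095.8

Step 1: Compute the mean: (21 + 59 + 98 + 98 + 30 + 87 + 36 + 1 + 74 + 26) / 10 = 53
Step 2: Compute squared deviations from the mean:
  (21 - 53)^2 = 1024
  (59 - 53)^2 = 36
  (98 - 53)^2 = 2025
  (98 - 53)^2 = 2025
  (30 - 53)^2 = 529
  (87 - 53)^2 = 1156
  (36 - 53)^2 = 289
  (1 - 53)^2 = 2704
  (74 - 53)^2 = 441
  (26 - 53)^2 = 729
Step 3: Sum of squared deviations = 10958
Step 4: Population variance = 10958 / 10 = 1095.8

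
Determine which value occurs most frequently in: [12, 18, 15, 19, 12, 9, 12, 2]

12

Step 1: Count the frequency of each value:
  2: appears 1 time(s)
  9: appears 1 time(s)
  12: appears 3 time(s)
  15: appears 1 time(s)
  18: appears 1 time(s)
  19: appears 1 time(s)
Step 2: The value 12 appears most frequently (3 times).
Step 3: Mode = 12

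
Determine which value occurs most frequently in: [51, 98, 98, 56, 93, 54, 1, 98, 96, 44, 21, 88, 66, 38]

98

Step 1: Count the frequency of each value:
  1: appears 1 time(s)
  21: appears 1 time(s)
  38: appears 1 time(s)
  44: appears 1 time(s)
  51: appears 1 time(s)
  54: appears 1 time(s)
  56: appears 1 time(s)
  66: appears 1 time(s)
  88: appears 1 time(s)
  93: appears 1 time(s)
  96: appears 1 time(s)
  98: appears 3 time(s)
Step 2: The value 98 appears most frequently (3 times).
Step 3: Mode = 98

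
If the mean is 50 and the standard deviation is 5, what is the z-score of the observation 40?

-2

Step 1: Recall the z-score formula: z = (x - mu) / sigma
Step 2: Substitute values: z = (40 - 50) / 5
Step 3: z = -10 / 5 = -2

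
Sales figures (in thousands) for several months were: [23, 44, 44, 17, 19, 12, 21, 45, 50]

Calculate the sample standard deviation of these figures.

14.8249

Step 1: Compute the mean: 30.5556
Step 2: Sum of squared deviations from the mean: 1758.2222
Step 3: Sample variance = 1758.2222 / 8 = 219.7778
Step 4: Standard deviation = sqrt(219.7778) = 14.8249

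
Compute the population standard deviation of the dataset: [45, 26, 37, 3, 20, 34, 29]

12.5324

Step 1: Compute the mean: 27.7143
Step 2: Sum of squared deviations from the mean: 1099.4286
Step 3: Population variance = 1099.4286 / 7 = 157.0612
Step 4: Standard deviation = sqrt(157.0612) = 12.5324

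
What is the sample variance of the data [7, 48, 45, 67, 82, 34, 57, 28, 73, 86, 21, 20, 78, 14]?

731.6703

Step 1: Compute the mean: (7 + 48 + 45 + 67 + 82 + 34 + 57 + 28 + 73 + 86 + 21 + 20 + 78 + 14) / 14 = 47.1429
Step 2: Compute squared deviations from the mean:
  (7 - 47.1429)^2 = 1611.449
  (48 - 47.1429)^2 = 0.7347
  (45 - 47.1429)^2 = 4.5918
  (67 - 47.1429)^2 = 394.3061
  (82 - 47.1429)^2 = 1215.0204
  (34 - 47.1429)^2 = 172.7347
  (57 - 47.1429)^2 = 97.1633
  (28 - 47.1429)^2 = 366.449
  (73 - 47.1429)^2 = 668.5918
  (86 - 47.1429)^2 = 1509.8776
  (21 - 47.1429)^2 = 683.449
  (20 - 47.1429)^2 = 736.7347
  (78 - 47.1429)^2 = 952.1633
  (14 - 47.1429)^2 = 1098.449
Step 3: Sum of squared deviations = 9511.7143
Step 4: Sample variance = 9511.7143 / 13 = 731.6703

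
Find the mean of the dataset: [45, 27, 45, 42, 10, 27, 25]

31.5714

Step 1: Sum all values: 45 + 27 + 45 + 42 + 10 + 27 + 25 = 221
Step 2: Count the number of values: n = 7
Step 3: Mean = sum / n = 221 / 7 = 31.5714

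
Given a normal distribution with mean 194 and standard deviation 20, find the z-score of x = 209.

0.75

Step 1: Recall the z-score formula: z = (x - mu) / sigma
Step 2: Substitute values: z = (209 - 194) / 20
Step 3: z = 15 / 20 = 0.75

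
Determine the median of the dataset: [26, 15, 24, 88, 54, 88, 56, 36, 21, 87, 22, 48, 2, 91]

42

Step 1: Sort the data in ascending order: [2, 15, 21, 22, 24, 26, 36, 48, 54, 56, 87, 88, 88, 91]
Step 2: The number of values is n = 14.
Step 3: Since n is even, the median is the average of positions 7 and 8:
  Median = (36 + 48) / 2 = 42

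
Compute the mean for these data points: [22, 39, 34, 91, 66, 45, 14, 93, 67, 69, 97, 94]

60.9167

Step 1: Sum all values: 22 + 39 + 34 + 91 + 66 + 45 + 14 + 93 + 67 + 69 + 97 + 94 = 731
Step 2: Count the number of values: n = 12
Step 3: Mean = sum / n = 731 / 12 = 60.9167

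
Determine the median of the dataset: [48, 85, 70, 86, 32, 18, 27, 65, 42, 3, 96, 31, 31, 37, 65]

42

Step 1: Sort the data in ascending order: [3, 18, 27, 31, 31, 32, 37, 42, 48, 65, 65, 70, 85, 86, 96]
Step 2: The number of values is n = 15.
Step 3: Since n is odd, the median is the middle value at position 8: 42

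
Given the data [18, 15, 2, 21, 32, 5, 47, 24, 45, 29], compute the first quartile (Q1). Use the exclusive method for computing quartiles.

12.5

Step 1: Sort the data: [2, 5, 15, 18, 21, 24, 29, 32, 45, 47]
Step 2: n = 10
Step 3: Using the exclusive quartile method:
  Q1 = 12.5
  Q2 (median) = 22.5
  Q3 = 35.25
  IQR = Q3 - Q1 = 35.25 - 12.5 = 22.75
Step 4: Q1 = 12.5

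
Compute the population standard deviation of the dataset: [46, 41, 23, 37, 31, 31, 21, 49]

9.5451

Step 1: Compute the mean: 34.875
Step 2: Sum of squared deviations from the mean: 728.875
Step 3: Population variance = 728.875 / 8 = 91.1094
Step 4: Standard deviation = sqrt(91.1094) = 9.5451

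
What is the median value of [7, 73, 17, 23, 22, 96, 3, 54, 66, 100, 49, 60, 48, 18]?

48.5

Step 1: Sort the data in ascending order: [3, 7, 17, 18, 22, 23, 48, 49, 54, 60, 66, 73, 96, 100]
Step 2: The number of values is n = 14.
Step 3: Since n is even, the median is the average of positions 7 and 8:
  Median = (48 + 49) / 2 = 48.5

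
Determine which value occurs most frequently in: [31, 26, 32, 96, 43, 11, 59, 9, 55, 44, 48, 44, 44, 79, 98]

44

Step 1: Count the frequency of each value:
  9: appears 1 time(s)
  11: appears 1 time(s)
  26: appears 1 time(s)
  31: appears 1 time(s)
  32: appears 1 time(s)
  43: appears 1 time(s)
  44: appears 3 time(s)
  48: appears 1 time(s)
  55: appears 1 time(s)
  59: appears 1 time(s)
  79: appears 1 time(s)
  96: appears 1 time(s)
  98: appears 1 time(s)
Step 2: The value 44 appears most frequently (3 times).
Step 3: Mode = 44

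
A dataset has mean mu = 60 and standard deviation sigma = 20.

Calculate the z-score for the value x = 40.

-1

Step 1: Recall the z-score formula: z = (x - mu) / sigma
Step 2: Substitute values: z = (40 - 60) / 20
Step 3: z = -20 / 20 = -1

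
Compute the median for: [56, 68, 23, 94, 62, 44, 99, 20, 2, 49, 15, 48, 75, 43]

48.5

Step 1: Sort the data in ascending order: [2, 15, 20, 23, 43, 44, 48, 49, 56, 62, 68, 75, 94, 99]
Step 2: The number of values is n = 14.
Step 3: Since n is even, the median is the average of positions 7 and 8:
  Median = (48 + 49) / 2 = 48.5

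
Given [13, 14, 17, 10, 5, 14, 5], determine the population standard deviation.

4.3236

Step 1: Compute the mean: 11.1429
Step 2: Sum of squared deviations from the mean: 130.8571
Step 3: Population variance = 130.8571 / 7 = 18.6939
Step 4: Standard deviation = sqrt(18.6939) = 4.3236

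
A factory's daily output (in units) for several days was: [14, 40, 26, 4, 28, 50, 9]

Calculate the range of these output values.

46

Step 1: Identify the maximum value: max = 50
Step 2: Identify the minimum value: min = 4
Step 3: Range = max - min = 50 - 4 = 46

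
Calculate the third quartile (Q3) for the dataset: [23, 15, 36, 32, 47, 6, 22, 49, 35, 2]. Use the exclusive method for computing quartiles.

38.75

Step 1: Sort the data: [2, 6, 15, 22, 23, 32, 35, 36, 47, 49]
Step 2: n = 10
Step 3: Using the exclusive quartile method:
  Q1 = 12.75
  Q2 (median) = 27.5
  Q3 = 38.75
  IQR = Q3 - Q1 = 38.75 - 12.75 = 26
Step 4: Q3 = 38.75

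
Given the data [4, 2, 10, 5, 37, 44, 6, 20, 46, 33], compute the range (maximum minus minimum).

44

Step 1: Identify the maximum value: max = 46
Step 2: Identify the minimum value: min = 2
Step 3: Range = max - min = 46 - 2 = 44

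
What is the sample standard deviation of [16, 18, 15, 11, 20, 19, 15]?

3.0394

Step 1: Compute the mean: 16.2857
Step 2: Sum of squared deviations from the mean: 55.4286
Step 3: Sample variance = 55.4286 / 6 = 9.2381
Step 4: Standard deviation = sqrt(9.2381) = 3.0394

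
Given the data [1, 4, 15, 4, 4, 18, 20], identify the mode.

4

Step 1: Count the frequency of each value:
  1: appears 1 time(s)
  4: appears 3 time(s)
  15: appears 1 time(s)
  18: appears 1 time(s)
  20: appears 1 time(s)
Step 2: The value 4 appears most frequently (3 times).
Step 3: Mode = 4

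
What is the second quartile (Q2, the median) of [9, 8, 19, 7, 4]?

8

Step 1: Sort the data: [4, 7, 8, 9, 19]
Step 2: n = 5
Step 3: Q2 is the median. Since n is odd, it is the middle value at position 3: 8
Step 4: Q2 = 8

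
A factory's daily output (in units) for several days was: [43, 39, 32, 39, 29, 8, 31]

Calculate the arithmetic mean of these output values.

31.5714

Step 1: Sum all values: 43 + 39 + 32 + 39 + 29 + 8 + 31 = 221
Step 2: Count the number of values: n = 7
Step 3: Mean = sum / n = 221 / 7 = 31.5714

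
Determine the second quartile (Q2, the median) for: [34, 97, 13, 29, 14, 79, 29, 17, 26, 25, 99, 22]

27.5

Step 1: Sort the data: [13, 14, 17, 22, 25, 26, 29, 29, 34, 79, 97, 99]
Step 2: n = 12
Step 3: Q2 is the median. Since n is even, it is the average of the values at positions 6 and 7:
  Q2 = (26 + 29) / 2 = 27.5
Step 4: Q2 = 27.5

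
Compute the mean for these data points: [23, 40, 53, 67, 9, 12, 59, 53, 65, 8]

38.9

Step 1: Sum all values: 23 + 40 + 53 + 67 + 9 + 12 + 59 + 53 + 65 + 8 = 389
Step 2: Count the number of values: n = 10
Step 3: Mean = sum / n = 389 / 10 = 38.9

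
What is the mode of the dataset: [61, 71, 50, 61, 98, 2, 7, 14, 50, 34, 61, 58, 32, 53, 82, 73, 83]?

61

Step 1: Count the frequency of each value:
  2: appears 1 time(s)
  7: appears 1 time(s)
  14: appears 1 time(s)
  32: appears 1 time(s)
  34: appears 1 time(s)
  50: appears 2 time(s)
  53: appears 1 time(s)
  58: appears 1 time(s)
  61: appears 3 time(s)
  71: appears 1 time(s)
  73: appears 1 time(s)
  82: appears 1 time(s)
  83: appears 1 time(s)
  98: appears 1 time(s)
Step 2: The value 61 appears most frequently (3 times).
Step 3: Mode = 61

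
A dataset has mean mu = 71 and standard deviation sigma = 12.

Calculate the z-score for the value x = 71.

0

Step 1: Recall the z-score formula: z = (x - mu) / sigma
Step 2: Substitute values: z = (71 - 71) / 12
Step 3: z = 0 / 12 = 0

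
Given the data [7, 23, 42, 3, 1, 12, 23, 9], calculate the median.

10.5

Step 1: Sort the data in ascending order: [1, 3, 7, 9, 12, 23, 23, 42]
Step 2: The number of values is n = 8.
Step 3: Since n is even, the median is the average of positions 4 and 5:
  Median = (9 + 12) / 2 = 10.5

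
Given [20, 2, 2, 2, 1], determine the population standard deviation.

7.3103

Step 1: Compute the mean: 5.4
Step 2: Sum of squared deviations from the mean: 267.2
Step 3: Population variance = 267.2 / 5 = 53.44
Step 4: Standard deviation = sqrt(53.44) = 7.3103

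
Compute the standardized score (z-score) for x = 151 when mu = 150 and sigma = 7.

0.1429

Step 1: Recall the z-score formula: z = (x - mu) / sigma
Step 2: Substitute values: z = (151 - 150) / 7
Step 3: z = 1 / 7 = 0.1429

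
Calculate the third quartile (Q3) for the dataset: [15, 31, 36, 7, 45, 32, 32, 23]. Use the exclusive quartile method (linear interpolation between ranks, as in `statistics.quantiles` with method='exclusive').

35

Step 1: Sort the data: [7, 15, 23, 31, 32, 32, 36, 45]
Step 2: n = 8
Step 3: Using the exclusive quartile method:
  Q1 = 17
  Q2 (median) = 31.5
  Q3 = 35
  IQR = Q3 - Q1 = 35 - 17 = 18
Step 4: Q3 = 35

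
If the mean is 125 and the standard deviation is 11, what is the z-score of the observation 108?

-1.5455

Step 1: Recall the z-score formula: z = (x - mu) / sigma
Step 2: Substitute values: z = (108 - 125) / 11
Step 3: z = -17 / 11 = -1.5455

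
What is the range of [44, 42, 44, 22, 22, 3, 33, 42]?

41

Step 1: Identify the maximum value: max = 44
Step 2: Identify the minimum value: min = 3
Step 3: Range = max - min = 44 - 3 = 41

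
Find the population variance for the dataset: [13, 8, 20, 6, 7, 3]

30.9167

Step 1: Compute the mean: (13 + 8 + 20 + 6 + 7 + 3) / 6 = 9.5
Step 2: Compute squared deviations from the mean:
  (13 - 9.5)^2 = 12.25
  (8 - 9.5)^2 = 2.25
  (20 - 9.5)^2 = 110.25
  (6 - 9.5)^2 = 12.25
  (7 - 9.5)^2 = 6.25
  (3 - 9.5)^2 = 42.25
Step 3: Sum of squared deviations = 185.5
Step 4: Population variance = 185.5 / 6 = 30.9167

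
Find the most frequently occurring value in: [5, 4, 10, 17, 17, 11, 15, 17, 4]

17

Step 1: Count the frequency of each value:
  4: appears 2 time(s)
  5: appears 1 time(s)
  10: appears 1 time(s)
  11: appears 1 time(s)
  15: appears 1 time(s)
  17: appears 3 time(s)
Step 2: The value 17 appears most frequently (3 times).
Step 3: Mode = 17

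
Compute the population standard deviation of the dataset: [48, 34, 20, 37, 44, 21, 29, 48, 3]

14.1352

Step 1: Compute the mean: 31.5556
Step 2: Sum of squared deviations from the mean: 1798.2222
Step 3: Population variance = 1798.2222 / 9 = 199.8025
Step 4: Standard deviation = sqrt(199.8025) = 14.1352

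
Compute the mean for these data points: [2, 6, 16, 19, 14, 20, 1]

11.1429

Step 1: Sum all values: 2 + 6 + 16 + 19 + 14 + 20 + 1 = 78
Step 2: Count the number of values: n = 7
Step 3: Mean = sum / n = 78 / 7 = 11.1429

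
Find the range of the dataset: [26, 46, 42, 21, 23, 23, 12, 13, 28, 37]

34

Step 1: Identify the maximum value: max = 46
Step 2: Identify the minimum value: min = 12
Step 3: Range = max - min = 46 - 12 = 34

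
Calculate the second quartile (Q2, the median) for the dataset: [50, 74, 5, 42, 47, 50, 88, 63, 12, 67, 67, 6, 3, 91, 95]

50

Step 1: Sort the data: [3, 5, 6, 12, 42, 47, 50, 50, 63, 67, 67, 74, 88, 91, 95]
Step 2: n = 15
Step 3: Q2 is the median. Since n is odd, it is the middle value at position 8: 50
Step 4: Q2 = 50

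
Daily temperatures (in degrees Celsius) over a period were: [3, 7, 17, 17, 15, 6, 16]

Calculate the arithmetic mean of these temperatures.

11.5714

Step 1: Sum all values: 3 + 7 + 17 + 17 + 15 + 6 + 16 = 81
Step 2: Count the number of values: n = 7
Step 3: Mean = sum / n = 81 / 7 = 11.5714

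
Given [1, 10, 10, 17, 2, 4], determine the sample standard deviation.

6.121

Step 1: Compute the mean: 7.3333
Step 2: Sum of squared deviations from the mean: 187.3333
Step 3: Sample variance = 187.3333 / 5 = 37.4667
Step 4: Standard deviation = sqrt(37.4667) = 6.121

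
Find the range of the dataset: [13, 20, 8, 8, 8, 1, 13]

19

Step 1: Identify the maximum value: max = 20
Step 2: Identify the minimum value: min = 1
Step 3: Range = max - min = 20 - 1 = 19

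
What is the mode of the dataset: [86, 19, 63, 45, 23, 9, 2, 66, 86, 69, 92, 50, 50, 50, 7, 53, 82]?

50

Step 1: Count the frequency of each value:
  2: appears 1 time(s)
  7: appears 1 time(s)
  9: appears 1 time(s)
  19: appears 1 time(s)
  23: appears 1 time(s)
  45: appears 1 time(s)
  50: appears 3 time(s)
  53: appears 1 time(s)
  63: appears 1 time(s)
  66: appears 1 time(s)
  69: appears 1 time(s)
  82: appears 1 time(s)
  86: appears 2 time(s)
  92: appears 1 time(s)
Step 2: The value 50 appears most frequently (3 times).
Step 3: Mode = 50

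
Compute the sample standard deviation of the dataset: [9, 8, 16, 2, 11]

5.0695

Step 1: Compute the mean: 9.2
Step 2: Sum of squared deviations from the mean: 102.8
Step 3: Sample variance = 102.8 / 4 = 25.7
Step 4: Standard deviation = sqrt(25.7) = 5.0695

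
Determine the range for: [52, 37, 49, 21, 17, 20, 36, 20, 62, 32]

45

Step 1: Identify the maximum value: max = 62
Step 2: Identify the minimum value: min = 17
Step 3: Range = max - min = 62 - 17 = 45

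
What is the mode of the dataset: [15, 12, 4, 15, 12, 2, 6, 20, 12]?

12

Step 1: Count the frequency of each value:
  2: appears 1 time(s)
  4: appears 1 time(s)
  6: appears 1 time(s)
  12: appears 3 time(s)
  15: appears 2 time(s)
  20: appears 1 time(s)
Step 2: The value 12 appears most frequently (3 times).
Step 3: Mode = 12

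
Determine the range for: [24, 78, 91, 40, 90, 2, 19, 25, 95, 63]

93

Step 1: Identify the maximum value: max = 95
Step 2: Identify the minimum value: min = 2
Step 3: Range = max - min = 95 - 2 = 93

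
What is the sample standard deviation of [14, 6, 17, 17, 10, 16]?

4.4572

Step 1: Compute the mean: 13.3333
Step 2: Sum of squared deviations from the mean: 99.3333
Step 3: Sample variance = 99.3333 / 5 = 19.8667
Step 4: Standard deviation = sqrt(19.8667) = 4.4572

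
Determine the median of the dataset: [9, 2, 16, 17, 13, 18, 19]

16

Step 1: Sort the data in ascending order: [2, 9, 13, 16, 17, 18, 19]
Step 2: The number of values is n = 7.
Step 3: Since n is odd, the median is the middle value at position 4: 16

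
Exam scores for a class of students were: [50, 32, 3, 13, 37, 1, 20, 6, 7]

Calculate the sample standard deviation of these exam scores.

17.2611

Step 1: Compute the mean: 18.7778
Step 2: Sum of squared deviations from the mean: 2383.5556
Step 3: Sample variance = 2383.5556 / 8 = 297.9444
Step 4: Standard deviation = sqrt(297.9444) = 17.2611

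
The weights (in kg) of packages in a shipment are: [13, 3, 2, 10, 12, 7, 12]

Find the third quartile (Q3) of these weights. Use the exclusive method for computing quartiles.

12

Step 1: Sort the data: [2, 3, 7, 10, 12, 12, 13]
Step 2: n = 7
Step 3: Using the exclusive quartile method:
  Q1 = 3
  Q2 (median) = 10
  Q3 = 12
  IQR = Q3 - Q1 = 12 - 3 = 9
Step 4: Q3 = 12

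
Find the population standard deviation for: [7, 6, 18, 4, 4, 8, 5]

4.5311

Step 1: Compute the mean: 7.4286
Step 2: Sum of squared deviations from the mean: 143.7143
Step 3: Population variance = 143.7143 / 7 = 20.5306
Step 4: Standard deviation = sqrt(20.5306) = 4.5311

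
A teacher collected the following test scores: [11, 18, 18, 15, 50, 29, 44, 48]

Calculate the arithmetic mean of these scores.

29.125

Step 1: Sum all values: 11 + 18 + 18 + 15 + 50 + 29 + 44 + 48 = 233
Step 2: Count the number of values: n = 8
Step 3: Mean = sum / n = 233 / 8 = 29.125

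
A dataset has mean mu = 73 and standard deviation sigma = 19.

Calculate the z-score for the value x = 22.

-2.6842

Step 1: Recall the z-score formula: z = (x - mu) / sigma
Step 2: Substitute values: z = (22 - 73) / 19
Step 3: z = -51 / 19 = -2.6842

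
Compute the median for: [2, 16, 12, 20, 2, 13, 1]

12

Step 1: Sort the data in ascending order: [1, 2, 2, 12, 13, 16, 20]
Step 2: The number of values is n = 7.
Step 3: Since n is odd, the median is the middle value at position 4: 12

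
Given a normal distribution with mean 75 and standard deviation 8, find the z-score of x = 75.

0

Step 1: Recall the z-score formula: z = (x - mu) / sigma
Step 2: Substitute values: z = (75 - 75) / 8
Step 3: z = 0 / 8 = 0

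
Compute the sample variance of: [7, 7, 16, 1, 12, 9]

25.8667

Step 1: Compute the mean: (7 + 7 + 16 + 1 + 12 + 9) / 6 = 8.6667
Step 2: Compute squared deviations from the mean:
  (7 - 8.6667)^2 = 2.7778
  (7 - 8.6667)^2 = 2.7778
  (16 - 8.6667)^2 = 53.7778
  (1 - 8.6667)^2 = 58.7778
  (12 - 8.6667)^2 = 11.1111
  (9 - 8.6667)^2 = 0.1111
Step 3: Sum of squared deviations = 129.3333
Step 4: Sample variance = 129.3333 / 5 = 25.8667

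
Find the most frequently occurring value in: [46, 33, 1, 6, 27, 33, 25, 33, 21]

33

Step 1: Count the frequency of each value:
  1: appears 1 time(s)
  6: appears 1 time(s)
  21: appears 1 time(s)
  25: appears 1 time(s)
  27: appears 1 time(s)
  33: appears 3 time(s)
  46: appears 1 time(s)
Step 2: The value 33 appears most frequently (3 times).
Step 3: Mode = 33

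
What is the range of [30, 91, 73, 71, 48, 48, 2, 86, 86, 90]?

89

Step 1: Identify the maximum value: max = 91
Step 2: Identify the minimum value: min = 2
Step 3: Range = max - min = 91 - 2 = 89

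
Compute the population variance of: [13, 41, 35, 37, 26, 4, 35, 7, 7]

198.8395

Step 1: Compute the mean: (13 + 41 + 35 + 37 + 26 + 4 + 35 + 7 + 7) / 9 = 22.7778
Step 2: Compute squared deviations from the mean:
  (13 - 22.7778)^2 = 95.6049
  (41 - 22.7778)^2 = 332.0494
  (35 - 22.7778)^2 = 149.3827
  (37 - 22.7778)^2 = 202.2716
  (26 - 22.7778)^2 = 10.3827
  (4 - 22.7778)^2 = 352.6049
  (35 - 22.7778)^2 = 149.3827
  (7 - 22.7778)^2 = 248.9383
  (7 - 22.7778)^2 = 248.9383
Step 3: Sum of squared deviations = 1789.5556
Step 4: Population variance = 1789.5556 / 9 = 198.8395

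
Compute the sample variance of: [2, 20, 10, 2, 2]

63.2

Step 1: Compute the mean: (2 + 20 + 10 + 2 + 2) / 5 = 7.2
Step 2: Compute squared deviations from the mean:
  (2 - 7.2)^2 = 27.04
  (20 - 7.2)^2 = 163.84
  (10 - 7.2)^2 = 7.84
  (2 - 7.2)^2 = 27.04
  (2 - 7.2)^2 = 27.04
Step 3: Sum of squared deviations = 252.8
Step 4: Sample variance = 252.8 / 4 = 63.2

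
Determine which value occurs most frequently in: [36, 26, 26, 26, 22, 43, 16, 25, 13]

26

Step 1: Count the frequency of each value:
  13: appears 1 time(s)
  16: appears 1 time(s)
  22: appears 1 time(s)
  25: appears 1 time(s)
  26: appears 3 time(s)
  36: appears 1 time(s)
  43: appears 1 time(s)
Step 2: The value 26 appears most frequently (3 times).
Step 3: Mode = 26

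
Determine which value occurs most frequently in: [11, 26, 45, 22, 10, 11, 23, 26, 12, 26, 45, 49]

26

Step 1: Count the frequency of each value:
  10: appears 1 time(s)
  11: appears 2 time(s)
  12: appears 1 time(s)
  22: appears 1 time(s)
  23: appears 1 time(s)
  26: appears 3 time(s)
  45: appears 2 time(s)
  49: appears 1 time(s)
Step 2: The value 26 appears most frequently (3 times).
Step 3: Mode = 26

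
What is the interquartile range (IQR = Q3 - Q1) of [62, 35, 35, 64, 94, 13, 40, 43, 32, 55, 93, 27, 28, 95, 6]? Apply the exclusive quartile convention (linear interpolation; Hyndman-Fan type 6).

36

Step 1: Sort the data: [6, 13, 27, 28, 32, 35, 35, 40, 43, 55, 62, 64, 93, 94, 95]
Step 2: n = 15
Step 3: Using the exclusive quartile method:
  Q1 = 28
  Q2 (median) = 40
  Q3 = 64
  IQR = Q3 - Q1 = 64 - 28 = 36
Step 4: IQR = 36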